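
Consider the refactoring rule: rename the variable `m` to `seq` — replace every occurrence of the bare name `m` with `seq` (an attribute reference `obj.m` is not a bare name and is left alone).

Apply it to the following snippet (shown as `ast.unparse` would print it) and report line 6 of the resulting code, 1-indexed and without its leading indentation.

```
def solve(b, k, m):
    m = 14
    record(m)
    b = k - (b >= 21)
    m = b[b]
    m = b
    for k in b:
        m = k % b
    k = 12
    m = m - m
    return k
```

seq = b

Transformed code:
def solve(b, k, seq):
    seq = 14
    record(seq)
    b = k - (b >= 21)
    seq = b[b]
    seq = b
    for k in b:
        seq = k % b
    k = 12
    seq = seq - seq
    return k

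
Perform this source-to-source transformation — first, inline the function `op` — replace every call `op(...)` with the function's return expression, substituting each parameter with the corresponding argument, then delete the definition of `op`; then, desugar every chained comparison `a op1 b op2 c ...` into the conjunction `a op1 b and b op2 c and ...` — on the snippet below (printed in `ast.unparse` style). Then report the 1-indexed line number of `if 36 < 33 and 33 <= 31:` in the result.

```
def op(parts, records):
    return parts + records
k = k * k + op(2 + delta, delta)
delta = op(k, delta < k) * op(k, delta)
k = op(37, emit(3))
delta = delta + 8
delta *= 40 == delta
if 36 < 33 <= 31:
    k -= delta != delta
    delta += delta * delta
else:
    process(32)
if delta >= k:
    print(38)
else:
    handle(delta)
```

Transformed code:
k = k * k + (2 + delta + delta)
delta = (k + (delta < k)) * (k + delta)
k = 37 + emit(3)
delta = delta + 8
delta *= 40 == delta
if 36 < 33 and 33 <= 31:
    k -= delta != delta
    delta += delta * delta
else:
    process(32)
if delta >= k:
    print(38)
else:
    handle(delta)

6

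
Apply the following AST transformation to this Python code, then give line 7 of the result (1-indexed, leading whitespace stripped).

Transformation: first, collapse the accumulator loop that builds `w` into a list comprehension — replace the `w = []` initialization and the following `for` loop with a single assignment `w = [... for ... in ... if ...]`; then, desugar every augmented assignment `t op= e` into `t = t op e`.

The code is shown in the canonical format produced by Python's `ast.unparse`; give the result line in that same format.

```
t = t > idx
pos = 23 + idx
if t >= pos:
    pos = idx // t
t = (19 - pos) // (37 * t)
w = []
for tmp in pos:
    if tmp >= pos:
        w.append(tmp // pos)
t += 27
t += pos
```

Transformed code:
t = t > idx
pos = 23 + idx
if t >= pos:
    pos = idx // t
t = (19 - pos) // (37 * t)
w = [tmp // pos for tmp in pos if tmp >= pos]
t = t + 27
t = t + pos

t = t + 27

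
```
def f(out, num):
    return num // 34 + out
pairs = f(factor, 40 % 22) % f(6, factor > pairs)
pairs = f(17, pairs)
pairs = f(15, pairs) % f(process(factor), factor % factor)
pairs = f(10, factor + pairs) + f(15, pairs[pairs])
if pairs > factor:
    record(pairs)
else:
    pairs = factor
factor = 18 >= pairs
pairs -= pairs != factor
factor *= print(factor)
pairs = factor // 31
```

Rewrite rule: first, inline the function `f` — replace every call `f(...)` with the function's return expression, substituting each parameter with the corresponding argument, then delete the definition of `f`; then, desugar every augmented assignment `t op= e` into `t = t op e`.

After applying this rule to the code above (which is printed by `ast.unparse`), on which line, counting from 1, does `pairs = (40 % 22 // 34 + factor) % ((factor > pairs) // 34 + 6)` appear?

1

Transformed code:
pairs = (40 % 22 // 34 + factor) % ((factor > pairs) // 34 + 6)
pairs = pairs // 34 + 17
pairs = (pairs // 34 + 15) % (factor % factor // 34 + process(factor))
pairs = (factor + pairs) // 34 + 10 + (pairs[pairs] // 34 + 15)
if pairs > factor:
    record(pairs)
else:
    pairs = factor
factor = 18 >= pairs
pairs = pairs - (pairs != factor)
factor = factor * print(factor)
pairs = factor // 31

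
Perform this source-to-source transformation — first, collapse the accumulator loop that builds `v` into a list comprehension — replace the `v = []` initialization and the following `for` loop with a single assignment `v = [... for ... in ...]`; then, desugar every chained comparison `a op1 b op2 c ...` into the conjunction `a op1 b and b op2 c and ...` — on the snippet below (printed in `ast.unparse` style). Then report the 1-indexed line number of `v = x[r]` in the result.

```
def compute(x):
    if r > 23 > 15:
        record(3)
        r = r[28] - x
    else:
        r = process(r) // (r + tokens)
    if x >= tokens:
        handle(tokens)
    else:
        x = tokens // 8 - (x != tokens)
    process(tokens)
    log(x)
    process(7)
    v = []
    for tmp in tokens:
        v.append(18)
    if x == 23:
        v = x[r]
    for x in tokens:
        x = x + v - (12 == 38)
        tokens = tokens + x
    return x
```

16

Transformed code:
def compute(x):
    if r > 23 and 23 > 15:
        record(3)
        r = r[28] - x
    else:
        r = process(r) // (r + tokens)
    if x >= tokens:
        handle(tokens)
    else:
        x = tokens // 8 - (x != tokens)
    process(tokens)
    log(x)
    process(7)
    v = [18 for tmp in tokens]
    if x == 23:
        v = x[r]
    for x in tokens:
        x = x + v - (12 == 38)
        tokens = tokens + x
    return x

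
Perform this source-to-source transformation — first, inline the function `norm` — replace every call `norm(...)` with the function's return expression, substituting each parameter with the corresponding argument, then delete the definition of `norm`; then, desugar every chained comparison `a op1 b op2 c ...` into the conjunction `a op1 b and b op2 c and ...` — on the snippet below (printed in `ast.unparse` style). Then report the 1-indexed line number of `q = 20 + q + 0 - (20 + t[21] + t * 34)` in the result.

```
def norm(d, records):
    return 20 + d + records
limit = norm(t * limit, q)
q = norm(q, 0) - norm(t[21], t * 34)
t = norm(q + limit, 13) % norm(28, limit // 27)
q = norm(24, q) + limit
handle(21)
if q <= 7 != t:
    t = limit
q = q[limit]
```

2

Transformed code:
limit = 20 + t * limit + q
q = 20 + q + 0 - (20 + t[21] + t * 34)
t = (20 + (q + limit) + 13) % (20 + 28 + limit // 27)
q = 20 + 24 + q + limit
handle(21)
if q <= 7 and 7 != t:
    t = limit
q = q[limit]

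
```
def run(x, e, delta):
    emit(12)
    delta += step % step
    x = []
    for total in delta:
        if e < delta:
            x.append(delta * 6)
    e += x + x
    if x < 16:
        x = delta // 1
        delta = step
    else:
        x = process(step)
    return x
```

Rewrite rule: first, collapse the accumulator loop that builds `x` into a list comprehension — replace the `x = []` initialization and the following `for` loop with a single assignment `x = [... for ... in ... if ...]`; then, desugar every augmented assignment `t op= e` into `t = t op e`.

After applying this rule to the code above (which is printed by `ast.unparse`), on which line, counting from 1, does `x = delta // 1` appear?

Transformed code:
def run(x, e, delta):
    emit(12)
    delta = delta + step % step
    x = [delta * 6 for total in delta if e < delta]
    e = e + (x + x)
    if x < 16:
        x = delta // 1
        delta = step
    else:
        x = process(step)
    return x

7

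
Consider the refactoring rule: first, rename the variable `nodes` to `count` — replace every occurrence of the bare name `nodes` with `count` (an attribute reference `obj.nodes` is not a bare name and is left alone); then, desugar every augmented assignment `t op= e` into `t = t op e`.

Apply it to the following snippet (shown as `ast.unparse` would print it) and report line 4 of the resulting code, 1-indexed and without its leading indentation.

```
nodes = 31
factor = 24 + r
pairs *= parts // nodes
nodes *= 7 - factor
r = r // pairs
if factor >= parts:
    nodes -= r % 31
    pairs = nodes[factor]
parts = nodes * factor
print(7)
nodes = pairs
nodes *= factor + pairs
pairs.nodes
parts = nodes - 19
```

count = count * (7 - factor)

Transformed code:
count = 31
factor = 24 + r
pairs = pairs * (parts // count)
count = count * (7 - factor)
r = r // pairs
if factor >= parts:
    count = count - r % 31
    pairs = count[factor]
parts = count * factor
print(7)
count = pairs
count = count * (factor + pairs)
pairs.nodes
parts = count - 19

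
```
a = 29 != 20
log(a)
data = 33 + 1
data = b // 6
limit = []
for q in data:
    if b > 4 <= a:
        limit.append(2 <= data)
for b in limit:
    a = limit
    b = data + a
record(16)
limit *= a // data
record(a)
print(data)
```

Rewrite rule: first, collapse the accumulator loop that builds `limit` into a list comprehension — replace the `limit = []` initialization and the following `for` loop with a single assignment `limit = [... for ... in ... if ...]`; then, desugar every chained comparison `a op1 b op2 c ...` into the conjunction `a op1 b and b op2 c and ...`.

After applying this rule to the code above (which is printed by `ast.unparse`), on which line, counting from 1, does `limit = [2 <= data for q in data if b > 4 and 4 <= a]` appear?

Transformed code:
a = 29 != 20
log(a)
data = 33 + 1
data = b // 6
limit = [2 <= data for q in data if b > 4 and 4 <= a]
for b in limit:
    a = limit
    b = data + a
record(16)
limit *= a // data
record(a)
print(data)

5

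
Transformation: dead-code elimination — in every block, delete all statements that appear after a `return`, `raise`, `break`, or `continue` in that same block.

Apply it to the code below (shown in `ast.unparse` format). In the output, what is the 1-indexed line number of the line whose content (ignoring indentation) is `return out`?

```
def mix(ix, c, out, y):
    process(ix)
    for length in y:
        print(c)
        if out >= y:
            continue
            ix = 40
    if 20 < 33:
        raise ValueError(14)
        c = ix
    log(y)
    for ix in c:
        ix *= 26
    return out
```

12

Transformed code:
def mix(ix, c, out, y):
    process(ix)
    for length in y:
        print(c)
        if out >= y:
            continue
    if 20 < 33:
        raise ValueError(14)
    log(y)
    for ix in c:
        ix *= 26
    return out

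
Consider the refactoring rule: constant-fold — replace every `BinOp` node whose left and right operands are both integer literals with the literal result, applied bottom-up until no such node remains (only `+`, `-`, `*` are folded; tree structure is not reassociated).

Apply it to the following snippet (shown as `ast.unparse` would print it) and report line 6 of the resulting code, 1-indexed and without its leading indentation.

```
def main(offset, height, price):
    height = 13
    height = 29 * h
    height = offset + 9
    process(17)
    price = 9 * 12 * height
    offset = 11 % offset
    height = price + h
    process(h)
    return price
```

Transformed code:
def main(offset, height, price):
    height = 13
    height = 29 * h
    height = offset + 9
    process(17)
    price = 108 * height
    offset = 11 % offset
    height = price + h
    process(h)
    return price

price = 108 * height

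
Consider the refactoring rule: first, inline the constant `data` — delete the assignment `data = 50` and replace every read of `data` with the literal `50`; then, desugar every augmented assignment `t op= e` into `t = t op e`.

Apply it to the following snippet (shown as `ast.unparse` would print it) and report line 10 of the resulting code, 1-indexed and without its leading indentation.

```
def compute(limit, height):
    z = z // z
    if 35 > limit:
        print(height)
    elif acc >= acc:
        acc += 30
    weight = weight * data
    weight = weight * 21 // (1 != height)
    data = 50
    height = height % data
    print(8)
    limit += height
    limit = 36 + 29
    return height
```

print(8)

Transformed code:
def compute(limit, height):
    z = z // z
    if 35 > limit:
        print(height)
    elif acc >= acc:
        acc = acc + 30
    weight = weight * 50
    weight = weight * 21 // (1 != height)
    height = height % 50
    print(8)
    limit = limit + height
    limit = 36 + 29
    return height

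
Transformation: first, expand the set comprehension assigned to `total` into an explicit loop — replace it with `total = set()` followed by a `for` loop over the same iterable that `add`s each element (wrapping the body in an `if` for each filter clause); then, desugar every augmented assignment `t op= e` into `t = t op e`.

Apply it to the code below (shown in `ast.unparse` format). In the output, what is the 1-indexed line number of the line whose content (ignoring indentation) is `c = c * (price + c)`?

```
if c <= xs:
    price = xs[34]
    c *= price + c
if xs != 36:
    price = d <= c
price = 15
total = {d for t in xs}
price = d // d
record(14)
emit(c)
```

Transformed code:
if c <= xs:
    price = xs[34]
    c = c * (price + c)
if xs != 36:
    price = d <= c
price = 15
total = set()
for t in xs:
    total.add(d)
price = d // d
record(14)
emit(c)

3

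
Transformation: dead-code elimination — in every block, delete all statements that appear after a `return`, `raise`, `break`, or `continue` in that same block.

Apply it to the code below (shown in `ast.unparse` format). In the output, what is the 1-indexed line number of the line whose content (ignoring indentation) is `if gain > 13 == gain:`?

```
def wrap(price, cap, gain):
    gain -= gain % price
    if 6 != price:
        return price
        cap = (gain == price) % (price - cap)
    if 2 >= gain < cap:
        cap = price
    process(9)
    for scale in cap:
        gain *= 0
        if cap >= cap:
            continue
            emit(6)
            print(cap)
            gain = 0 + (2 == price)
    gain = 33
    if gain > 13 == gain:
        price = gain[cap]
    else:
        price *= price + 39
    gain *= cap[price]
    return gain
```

13

Transformed code:
def wrap(price, cap, gain):
    gain -= gain % price
    if 6 != price:
        return price
    if 2 >= gain < cap:
        cap = price
    process(9)
    for scale in cap:
        gain *= 0
        if cap >= cap:
            continue
    gain = 33
    if gain > 13 == gain:
        price = gain[cap]
    else:
        price *= price + 39
    gain *= cap[price]
    return gain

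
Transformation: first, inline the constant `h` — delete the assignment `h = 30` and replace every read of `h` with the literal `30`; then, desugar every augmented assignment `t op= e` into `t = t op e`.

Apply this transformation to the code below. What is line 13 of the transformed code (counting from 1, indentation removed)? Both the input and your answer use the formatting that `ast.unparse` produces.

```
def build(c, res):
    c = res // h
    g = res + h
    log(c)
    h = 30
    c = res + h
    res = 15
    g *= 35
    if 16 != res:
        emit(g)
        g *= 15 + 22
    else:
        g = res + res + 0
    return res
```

return res

Transformed code:
def build(c, res):
    c = res // 30
    g = res + 30
    log(c)
    c = res + 30
    res = 15
    g = g * 35
    if 16 != res:
        emit(g)
        g = g * (15 + 22)
    else:
        g = res + res + 0
    return res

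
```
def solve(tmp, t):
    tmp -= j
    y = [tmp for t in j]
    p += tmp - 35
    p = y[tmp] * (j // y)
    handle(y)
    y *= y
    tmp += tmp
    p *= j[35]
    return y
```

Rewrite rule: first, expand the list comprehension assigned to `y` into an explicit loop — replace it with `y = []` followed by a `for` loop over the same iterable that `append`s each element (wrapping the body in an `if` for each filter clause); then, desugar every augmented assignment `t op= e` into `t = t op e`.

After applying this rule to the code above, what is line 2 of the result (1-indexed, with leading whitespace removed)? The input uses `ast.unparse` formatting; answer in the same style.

tmp = tmp - j

Transformed code:
def solve(tmp, t):
    tmp = tmp - j
    y = []
    for t in j:
        y.append(tmp)
    p = p + (tmp - 35)
    p = y[tmp] * (j // y)
    handle(y)
    y = y * y
    tmp = tmp + tmp
    p = p * j[35]
    return y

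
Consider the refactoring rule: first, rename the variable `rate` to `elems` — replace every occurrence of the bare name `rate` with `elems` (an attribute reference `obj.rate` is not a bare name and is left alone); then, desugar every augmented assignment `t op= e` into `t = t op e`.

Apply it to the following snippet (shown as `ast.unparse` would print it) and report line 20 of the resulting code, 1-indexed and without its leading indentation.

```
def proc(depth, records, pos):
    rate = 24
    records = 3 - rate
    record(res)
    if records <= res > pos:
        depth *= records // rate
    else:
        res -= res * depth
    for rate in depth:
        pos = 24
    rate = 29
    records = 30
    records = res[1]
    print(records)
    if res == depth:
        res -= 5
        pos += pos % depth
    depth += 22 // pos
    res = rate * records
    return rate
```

Transformed code:
def proc(depth, records, pos):
    elems = 24
    records = 3 - elems
    record(res)
    if records <= res > pos:
        depth = depth * (records // elems)
    else:
        res = res - res * depth
    for elems in depth:
        pos = 24
    elems = 29
    records = 30
    records = res[1]
    print(records)
    if res == depth:
        res = res - 5
        pos = pos + pos % depth
    depth = depth + 22 // pos
    res = elems * records
    return elems

return elems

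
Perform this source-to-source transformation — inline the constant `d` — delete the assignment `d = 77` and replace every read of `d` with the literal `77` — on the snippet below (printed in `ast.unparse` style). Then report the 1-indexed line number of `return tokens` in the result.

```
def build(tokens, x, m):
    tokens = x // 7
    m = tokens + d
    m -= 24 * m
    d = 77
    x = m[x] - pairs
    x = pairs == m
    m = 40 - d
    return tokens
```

8

Transformed code:
def build(tokens, x, m):
    tokens = x // 7
    m = tokens + 77
    m -= 24 * m
    x = m[x] - pairs
    x = pairs == m
    m = 40 - 77
    return tokens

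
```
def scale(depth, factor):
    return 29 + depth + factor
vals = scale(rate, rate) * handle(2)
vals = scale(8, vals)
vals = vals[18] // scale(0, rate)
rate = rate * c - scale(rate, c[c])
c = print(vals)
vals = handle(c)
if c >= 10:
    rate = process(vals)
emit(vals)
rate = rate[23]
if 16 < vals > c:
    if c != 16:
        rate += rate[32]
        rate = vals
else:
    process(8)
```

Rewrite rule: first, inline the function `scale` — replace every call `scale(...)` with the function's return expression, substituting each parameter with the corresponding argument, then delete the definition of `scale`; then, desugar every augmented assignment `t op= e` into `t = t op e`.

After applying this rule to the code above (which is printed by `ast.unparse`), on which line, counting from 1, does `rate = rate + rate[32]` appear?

13

Transformed code:
vals = (29 + rate + rate) * handle(2)
vals = 29 + 8 + vals
vals = vals[18] // (29 + 0 + rate)
rate = rate * c - (29 + rate + c[c])
c = print(vals)
vals = handle(c)
if c >= 10:
    rate = process(vals)
emit(vals)
rate = rate[23]
if 16 < vals > c:
    if c != 16:
        rate = rate + rate[32]
        rate = vals
else:
    process(8)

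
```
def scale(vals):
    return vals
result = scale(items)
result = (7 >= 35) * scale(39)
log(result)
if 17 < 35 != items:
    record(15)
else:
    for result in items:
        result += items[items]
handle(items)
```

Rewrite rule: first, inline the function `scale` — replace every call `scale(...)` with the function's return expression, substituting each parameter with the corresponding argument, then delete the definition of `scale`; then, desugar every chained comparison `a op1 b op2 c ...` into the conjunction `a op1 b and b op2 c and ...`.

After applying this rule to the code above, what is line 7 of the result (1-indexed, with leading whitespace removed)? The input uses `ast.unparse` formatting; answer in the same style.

for result in items:

Transformed code:
result = items
result = (7 >= 35) * 39
log(result)
if 17 < 35 and 35 != items:
    record(15)
else:
    for result in items:
        result += items[items]
handle(items)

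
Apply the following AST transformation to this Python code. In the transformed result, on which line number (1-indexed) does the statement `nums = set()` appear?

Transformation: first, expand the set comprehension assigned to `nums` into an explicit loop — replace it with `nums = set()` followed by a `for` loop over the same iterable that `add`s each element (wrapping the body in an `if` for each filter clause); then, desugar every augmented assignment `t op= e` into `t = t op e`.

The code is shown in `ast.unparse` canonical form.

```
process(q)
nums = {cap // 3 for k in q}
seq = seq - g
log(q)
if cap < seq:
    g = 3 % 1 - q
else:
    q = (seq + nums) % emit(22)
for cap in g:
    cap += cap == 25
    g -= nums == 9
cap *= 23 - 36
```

Transformed code:
process(q)
nums = set()
for k in q:
    nums.add(cap // 3)
seq = seq - g
log(q)
if cap < seq:
    g = 3 % 1 - q
else:
    q = (seq + nums) % emit(22)
for cap in g:
    cap = cap + (cap == 25)
    g = g - (nums == 9)
cap = cap * (23 - 36)

2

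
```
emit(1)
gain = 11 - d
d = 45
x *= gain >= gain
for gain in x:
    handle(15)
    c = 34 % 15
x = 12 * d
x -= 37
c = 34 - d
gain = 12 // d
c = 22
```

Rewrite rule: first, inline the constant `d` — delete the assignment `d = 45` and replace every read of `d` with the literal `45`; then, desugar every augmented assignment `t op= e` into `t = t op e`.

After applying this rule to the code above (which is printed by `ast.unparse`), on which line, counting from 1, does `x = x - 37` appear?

Transformed code:
emit(1)
gain = 11 - 45
x = x * (gain >= gain)
for gain in x:
    handle(15)
    c = 34 % 15
x = 12 * 45
x = x - 37
c = 34 - 45
gain = 12 // 45
c = 22

8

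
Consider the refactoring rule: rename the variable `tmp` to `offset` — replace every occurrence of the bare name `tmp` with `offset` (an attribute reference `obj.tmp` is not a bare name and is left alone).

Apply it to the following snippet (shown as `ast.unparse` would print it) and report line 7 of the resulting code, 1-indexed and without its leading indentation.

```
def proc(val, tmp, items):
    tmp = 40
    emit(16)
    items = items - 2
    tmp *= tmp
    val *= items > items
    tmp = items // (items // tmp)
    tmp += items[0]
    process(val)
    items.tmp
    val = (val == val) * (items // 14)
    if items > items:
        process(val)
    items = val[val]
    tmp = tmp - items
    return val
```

Transformed code:
def proc(val, offset, items):
    offset = 40
    emit(16)
    items = items - 2
    offset *= offset
    val *= items > items
    offset = items // (items // offset)
    offset += items[0]
    process(val)
    items.tmp
    val = (val == val) * (items // 14)
    if items > items:
        process(val)
    items = val[val]
    offset = offset - items
    return val

offset = items // (items // offset)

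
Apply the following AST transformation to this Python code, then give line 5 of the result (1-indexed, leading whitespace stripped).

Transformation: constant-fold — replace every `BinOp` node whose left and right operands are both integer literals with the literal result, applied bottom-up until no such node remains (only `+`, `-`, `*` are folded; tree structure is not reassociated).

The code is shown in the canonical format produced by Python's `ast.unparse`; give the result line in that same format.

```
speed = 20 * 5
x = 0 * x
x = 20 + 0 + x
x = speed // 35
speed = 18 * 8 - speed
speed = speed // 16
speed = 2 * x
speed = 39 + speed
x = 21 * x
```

speed = 144 - speed

Transformed code:
speed = 100
x = 0 * x
x = 20 + x
x = speed // 35
speed = 144 - speed
speed = speed // 16
speed = 2 * x
speed = 39 + speed
x = 21 * x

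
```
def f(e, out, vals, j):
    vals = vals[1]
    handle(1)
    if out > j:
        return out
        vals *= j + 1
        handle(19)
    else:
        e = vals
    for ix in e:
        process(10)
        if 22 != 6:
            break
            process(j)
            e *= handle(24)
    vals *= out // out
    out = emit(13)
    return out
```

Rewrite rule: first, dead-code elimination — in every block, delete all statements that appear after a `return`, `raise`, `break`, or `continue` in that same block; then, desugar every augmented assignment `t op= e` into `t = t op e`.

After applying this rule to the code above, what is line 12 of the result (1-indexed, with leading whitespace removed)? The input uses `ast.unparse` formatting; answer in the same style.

Transformed code:
def f(e, out, vals, j):
    vals = vals[1]
    handle(1)
    if out > j:
        return out
    else:
        e = vals
    for ix in e:
        process(10)
        if 22 != 6:
            break
    vals = vals * (out // out)
    out = emit(13)
    return out

vals = vals * (out // out)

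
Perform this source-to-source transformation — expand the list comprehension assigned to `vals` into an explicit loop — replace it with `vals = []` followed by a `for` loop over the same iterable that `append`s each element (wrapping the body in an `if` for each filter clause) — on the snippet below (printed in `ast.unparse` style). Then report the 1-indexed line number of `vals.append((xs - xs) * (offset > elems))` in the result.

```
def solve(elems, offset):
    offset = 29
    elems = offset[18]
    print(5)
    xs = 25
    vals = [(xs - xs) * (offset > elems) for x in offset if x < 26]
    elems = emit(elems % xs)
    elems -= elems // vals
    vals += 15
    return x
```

Transformed code:
def solve(elems, offset):
    offset = 29
    elems = offset[18]
    print(5)
    xs = 25
    vals = []
    for x in offset:
        if x < 26:
            vals.append((xs - xs) * (offset > elems))
    elems = emit(elems % xs)
    elems -= elems // vals
    vals += 15
    return x

9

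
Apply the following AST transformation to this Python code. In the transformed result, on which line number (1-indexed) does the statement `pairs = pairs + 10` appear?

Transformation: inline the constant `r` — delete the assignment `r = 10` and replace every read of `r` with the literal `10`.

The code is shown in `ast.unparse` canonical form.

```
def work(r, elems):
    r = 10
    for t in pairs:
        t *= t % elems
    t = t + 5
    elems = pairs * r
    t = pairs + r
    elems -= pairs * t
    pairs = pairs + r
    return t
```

8

Transformed code:
def work(r, elems):
    for t in pairs:
        t *= t % elems
    t = t + 5
    elems = pairs * 10
    t = pairs + 10
    elems -= pairs * t
    pairs = pairs + 10
    return t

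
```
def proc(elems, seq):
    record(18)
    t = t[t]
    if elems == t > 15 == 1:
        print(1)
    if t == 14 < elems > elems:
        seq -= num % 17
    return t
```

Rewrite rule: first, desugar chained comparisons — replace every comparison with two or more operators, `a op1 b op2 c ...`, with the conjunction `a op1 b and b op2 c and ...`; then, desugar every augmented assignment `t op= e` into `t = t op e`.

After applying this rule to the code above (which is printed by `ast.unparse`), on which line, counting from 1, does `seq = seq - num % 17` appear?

Transformed code:
def proc(elems, seq):
    record(18)
    t = t[t]
    if elems == t and t > 15 and (15 == 1):
        print(1)
    if t == 14 and 14 < elems and (elems > elems):
        seq = seq - num % 17
    return t

7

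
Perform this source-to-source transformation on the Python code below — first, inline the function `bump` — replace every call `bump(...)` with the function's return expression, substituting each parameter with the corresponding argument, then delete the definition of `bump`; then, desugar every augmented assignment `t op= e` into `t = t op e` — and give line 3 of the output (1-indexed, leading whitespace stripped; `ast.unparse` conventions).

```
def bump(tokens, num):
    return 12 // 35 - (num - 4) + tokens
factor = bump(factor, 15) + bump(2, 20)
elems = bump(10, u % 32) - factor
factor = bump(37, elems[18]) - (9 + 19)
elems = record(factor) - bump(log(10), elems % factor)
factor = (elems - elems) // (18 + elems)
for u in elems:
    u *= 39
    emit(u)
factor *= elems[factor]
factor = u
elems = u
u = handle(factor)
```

factor = 12 // 35 - (elems[18] - 4) + 37 - (9 + 19)

Transformed code:
factor = 12 // 35 - (15 - 4) + factor + (12 // 35 - (20 - 4) + 2)
elems = 12 // 35 - (u % 32 - 4) + 10 - factor
factor = 12 // 35 - (elems[18] - 4) + 37 - (9 + 19)
elems = record(factor) - (12 // 35 - (elems % factor - 4) + log(10))
factor = (elems - elems) // (18 + elems)
for u in elems:
    u = u * 39
    emit(u)
factor = factor * elems[factor]
factor = u
elems = u
u = handle(factor)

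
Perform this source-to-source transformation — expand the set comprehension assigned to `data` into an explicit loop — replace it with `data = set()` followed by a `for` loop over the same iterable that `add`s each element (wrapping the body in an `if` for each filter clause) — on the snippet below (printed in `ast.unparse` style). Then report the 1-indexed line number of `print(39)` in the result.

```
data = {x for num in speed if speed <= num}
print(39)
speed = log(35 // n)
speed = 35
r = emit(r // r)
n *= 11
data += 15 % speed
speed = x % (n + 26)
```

Transformed code:
data = set()
for num in speed:
    if speed <= num:
        data.add(x)
print(39)
speed = log(35 // n)
speed = 35
r = emit(r // r)
n *= 11
data += 15 % speed
speed = x % (n + 26)

5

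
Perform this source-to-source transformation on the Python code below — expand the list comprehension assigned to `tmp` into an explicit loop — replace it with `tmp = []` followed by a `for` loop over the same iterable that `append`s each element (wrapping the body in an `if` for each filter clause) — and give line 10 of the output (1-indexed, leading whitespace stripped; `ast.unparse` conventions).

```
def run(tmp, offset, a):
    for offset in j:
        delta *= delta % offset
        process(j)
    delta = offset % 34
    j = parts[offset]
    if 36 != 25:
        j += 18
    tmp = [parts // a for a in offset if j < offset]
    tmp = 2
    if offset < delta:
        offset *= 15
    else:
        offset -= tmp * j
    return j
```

for a in offset:

Transformed code:
def run(tmp, offset, a):
    for offset in j:
        delta *= delta % offset
        process(j)
    delta = offset % 34
    j = parts[offset]
    if 36 != 25:
        j += 18
    tmp = []
    for a in offset:
        if j < offset:
            tmp.append(parts // a)
    tmp = 2
    if offset < delta:
        offset *= 15
    else:
        offset -= tmp * j
    return j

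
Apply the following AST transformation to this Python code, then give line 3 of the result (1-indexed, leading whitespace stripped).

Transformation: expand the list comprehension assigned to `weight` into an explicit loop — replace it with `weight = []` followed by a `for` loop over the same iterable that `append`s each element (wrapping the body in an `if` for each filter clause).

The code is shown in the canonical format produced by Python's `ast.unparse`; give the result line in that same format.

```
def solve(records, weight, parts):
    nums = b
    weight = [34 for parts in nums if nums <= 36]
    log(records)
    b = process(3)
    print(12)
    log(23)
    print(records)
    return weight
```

Transformed code:
def solve(records, weight, parts):
    nums = b
    weight = []
    for parts in nums:
        if nums <= 36:
            weight.append(34)
    log(records)
    b = process(3)
    print(12)
    log(23)
    print(records)
    return weight

weight = []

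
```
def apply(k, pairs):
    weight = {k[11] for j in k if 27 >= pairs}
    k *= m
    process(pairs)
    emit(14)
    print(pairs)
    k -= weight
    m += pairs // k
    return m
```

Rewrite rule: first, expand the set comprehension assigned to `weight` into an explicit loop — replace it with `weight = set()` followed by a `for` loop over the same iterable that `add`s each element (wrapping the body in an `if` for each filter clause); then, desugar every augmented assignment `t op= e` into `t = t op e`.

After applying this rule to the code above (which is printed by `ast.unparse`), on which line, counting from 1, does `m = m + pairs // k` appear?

11

Transformed code:
def apply(k, pairs):
    weight = set()
    for j in k:
        if 27 >= pairs:
            weight.add(k[11])
    k = k * m
    process(pairs)
    emit(14)
    print(pairs)
    k = k - weight
    m = m + pairs // k
    return m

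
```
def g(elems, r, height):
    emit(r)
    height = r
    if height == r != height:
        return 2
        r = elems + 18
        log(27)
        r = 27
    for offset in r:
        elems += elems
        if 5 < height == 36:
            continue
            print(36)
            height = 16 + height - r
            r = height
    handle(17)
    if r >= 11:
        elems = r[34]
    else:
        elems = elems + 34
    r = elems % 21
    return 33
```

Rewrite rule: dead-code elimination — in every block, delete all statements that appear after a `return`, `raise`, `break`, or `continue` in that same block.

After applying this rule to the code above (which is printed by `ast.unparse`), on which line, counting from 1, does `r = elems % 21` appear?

Transformed code:
def g(elems, r, height):
    emit(r)
    height = r
    if height == r != height:
        return 2
    for offset in r:
        elems += elems
        if 5 < height == 36:
            continue
    handle(17)
    if r >= 11:
        elems = r[34]
    else:
        elems = elems + 34
    r = elems % 21
    return 33

15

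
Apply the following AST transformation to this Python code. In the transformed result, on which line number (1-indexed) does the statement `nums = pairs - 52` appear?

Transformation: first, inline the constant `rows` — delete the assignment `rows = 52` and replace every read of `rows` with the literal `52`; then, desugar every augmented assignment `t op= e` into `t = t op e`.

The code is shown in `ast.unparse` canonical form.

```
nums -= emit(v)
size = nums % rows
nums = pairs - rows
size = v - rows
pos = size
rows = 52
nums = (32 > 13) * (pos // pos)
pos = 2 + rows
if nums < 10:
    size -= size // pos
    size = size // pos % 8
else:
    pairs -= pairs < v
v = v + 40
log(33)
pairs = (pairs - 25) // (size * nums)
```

3

Transformed code:
nums = nums - emit(v)
size = nums % 52
nums = pairs - 52
size = v - 52
pos = size
nums = (32 > 13) * (pos // pos)
pos = 2 + 52
if nums < 10:
    size = size - size // pos
    size = size // pos % 8
else:
    pairs = pairs - (pairs < v)
v = v + 40
log(33)
pairs = (pairs - 25) // (size * nums)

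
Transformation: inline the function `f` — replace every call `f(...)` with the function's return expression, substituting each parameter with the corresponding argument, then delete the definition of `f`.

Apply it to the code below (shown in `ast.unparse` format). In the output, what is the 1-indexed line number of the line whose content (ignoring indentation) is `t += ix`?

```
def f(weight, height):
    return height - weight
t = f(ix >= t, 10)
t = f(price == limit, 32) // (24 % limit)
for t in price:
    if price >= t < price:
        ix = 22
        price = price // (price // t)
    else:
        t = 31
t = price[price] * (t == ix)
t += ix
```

10

Transformed code:
t = 10 - (ix >= t)
t = (32 - (price == limit)) // (24 % limit)
for t in price:
    if price >= t < price:
        ix = 22
        price = price // (price // t)
    else:
        t = 31
t = price[price] * (t == ix)
t += ix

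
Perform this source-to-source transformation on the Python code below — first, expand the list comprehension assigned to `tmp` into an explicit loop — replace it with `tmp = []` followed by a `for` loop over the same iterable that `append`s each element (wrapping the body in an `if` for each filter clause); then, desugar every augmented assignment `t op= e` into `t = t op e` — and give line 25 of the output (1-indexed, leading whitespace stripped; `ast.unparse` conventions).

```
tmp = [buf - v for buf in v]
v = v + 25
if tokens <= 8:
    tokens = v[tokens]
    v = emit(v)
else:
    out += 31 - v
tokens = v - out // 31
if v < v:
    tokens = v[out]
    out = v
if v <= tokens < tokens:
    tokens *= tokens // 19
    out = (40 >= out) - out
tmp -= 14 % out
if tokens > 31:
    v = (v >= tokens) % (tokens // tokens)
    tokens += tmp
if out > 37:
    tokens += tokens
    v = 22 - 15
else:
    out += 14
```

Transformed code:
tmp = []
for buf in v:
    tmp.append(buf - v)
v = v + 25
if tokens <= 8:
    tokens = v[tokens]
    v = emit(v)
else:
    out = out + (31 - v)
tokens = v - out // 31
if v < v:
    tokens = v[out]
    out = v
if v <= tokens < tokens:
    tokens = tokens * (tokens // 19)
    out = (40 >= out) - out
tmp = tmp - 14 % out
if tokens > 31:
    v = (v >= tokens) % (tokens // tokens)
    tokens = tokens + tmp
if out > 37:
    tokens = tokens + tokens
    v = 22 - 15
else:
    out = out + 14

out = out + 14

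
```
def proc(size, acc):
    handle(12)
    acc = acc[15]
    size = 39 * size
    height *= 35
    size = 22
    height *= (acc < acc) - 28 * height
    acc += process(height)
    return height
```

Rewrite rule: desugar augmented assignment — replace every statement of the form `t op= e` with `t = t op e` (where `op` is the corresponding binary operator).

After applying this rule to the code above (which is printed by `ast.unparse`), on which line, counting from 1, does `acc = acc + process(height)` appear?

8

Transformed code:
def proc(size, acc):
    handle(12)
    acc = acc[15]
    size = 39 * size
    height = height * 35
    size = 22
    height = height * ((acc < acc) - 28 * height)
    acc = acc + process(height)
    return height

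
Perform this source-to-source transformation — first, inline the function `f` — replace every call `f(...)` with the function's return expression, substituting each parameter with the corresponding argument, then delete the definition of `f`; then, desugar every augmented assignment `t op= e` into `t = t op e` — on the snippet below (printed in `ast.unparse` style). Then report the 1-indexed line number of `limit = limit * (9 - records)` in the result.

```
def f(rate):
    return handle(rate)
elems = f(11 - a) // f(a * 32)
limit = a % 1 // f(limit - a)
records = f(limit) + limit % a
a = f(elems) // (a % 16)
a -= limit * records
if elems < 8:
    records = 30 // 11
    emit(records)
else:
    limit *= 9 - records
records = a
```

10

Transformed code:
elems = handle(11 - a) // handle(a * 32)
limit = a % 1 // handle(limit - a)
records = handle(limit) + limit % a
a = handle(elems) // (a % 16)
a = a - limit * records
if elems < 8:
    records = 30 // 11
    emit(records)
else:
    limit = limit * (9 - records)
records = a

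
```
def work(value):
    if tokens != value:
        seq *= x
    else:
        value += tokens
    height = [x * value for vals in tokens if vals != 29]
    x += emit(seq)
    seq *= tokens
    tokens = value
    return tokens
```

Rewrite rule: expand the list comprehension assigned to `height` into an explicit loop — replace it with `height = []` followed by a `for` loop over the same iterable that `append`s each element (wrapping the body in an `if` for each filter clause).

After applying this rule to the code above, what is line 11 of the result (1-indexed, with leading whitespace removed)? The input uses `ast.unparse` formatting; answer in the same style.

seq *= tokens

Transformed code:
def work(value):
    if tokens != value:
        seq *= x
    else:
        value += tokens
    height = []
    for vals in tokens:
        if vals != 29:
            height.append(x * value)
    x += emit(seq)
    seq *= tokens
    tokens = value
    return tokens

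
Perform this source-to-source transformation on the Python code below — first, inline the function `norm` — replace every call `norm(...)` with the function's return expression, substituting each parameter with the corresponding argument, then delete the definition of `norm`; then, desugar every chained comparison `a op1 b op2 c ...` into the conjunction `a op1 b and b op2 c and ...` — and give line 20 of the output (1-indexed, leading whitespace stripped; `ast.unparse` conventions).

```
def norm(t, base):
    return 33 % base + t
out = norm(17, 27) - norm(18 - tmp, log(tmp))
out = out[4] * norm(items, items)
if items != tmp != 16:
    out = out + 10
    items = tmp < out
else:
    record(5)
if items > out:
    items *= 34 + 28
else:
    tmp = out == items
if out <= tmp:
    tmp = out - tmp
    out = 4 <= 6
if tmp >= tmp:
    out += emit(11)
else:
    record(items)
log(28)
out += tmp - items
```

Transformed code:
out = 33 % 27 + 17 - (33 % log(tmp) + (18 - tmp))
out = out[4] * (33 % items + items)
if items != tmp and tmp != 16:
    out = out + 10
    items = tmp < out
else:
    record(5)
if items > out:
    items *= 34 + 28
else:
    tmp = out == items
if out <= tmp:
    tmp = out - tmp
    out = 4 <= 6
if tmp >= tmp:
    out += emit(11)
else:
    record(items)
log(28)
out += tmp - items

out += tmp - items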